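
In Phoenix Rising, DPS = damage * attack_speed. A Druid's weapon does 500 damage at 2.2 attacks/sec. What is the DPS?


DPS = damage * attack_speed
= 500 * 2.2
= 1100.0

1100.0 DPS


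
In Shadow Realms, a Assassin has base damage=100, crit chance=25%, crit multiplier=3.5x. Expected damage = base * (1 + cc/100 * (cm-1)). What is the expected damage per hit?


E[dmg] = base * (1 + crit_chance * (crit_mult - 1))
cc as decimal = 25/100 = 0.25
cm - 1 = 3.5 - 1 = 2.5
Bonus factor = 0.25 * 2.5 = 0.625
Total multiplier = 1 + 0.625 = 1.625
Expected damage = 100 * 1.625 = 162.50

162.50 damage


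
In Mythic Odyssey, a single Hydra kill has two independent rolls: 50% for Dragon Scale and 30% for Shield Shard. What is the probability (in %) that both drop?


For independent events, P(both) = P(A) * P(B)
= 50% * 30%
= 1500 / 100 %
= 15.0%

15.0%


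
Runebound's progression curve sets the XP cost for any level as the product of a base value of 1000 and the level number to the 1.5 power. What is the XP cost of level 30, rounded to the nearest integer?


XP = 1000 * level^1.5
Substitute level = 30:
XP = 1000 * 30^1.5
= 1000 * 164.3168
= 164317

164317 XP


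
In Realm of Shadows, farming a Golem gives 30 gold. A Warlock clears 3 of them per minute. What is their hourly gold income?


Gold per minute = 30 * 3 = 90
Gold per hour = 90 * 60 = 5400

5400 gold/hour


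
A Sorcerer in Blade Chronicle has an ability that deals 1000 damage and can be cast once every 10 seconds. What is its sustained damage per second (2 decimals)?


DPS = damage / cooldown
= 1000 / 10
= 100.00

100.00 DPS


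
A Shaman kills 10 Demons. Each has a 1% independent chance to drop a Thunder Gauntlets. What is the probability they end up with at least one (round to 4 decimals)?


P(at least one) = 1 - P(none) = 1 - (1-p)^n
p = 1/100 = 0.01
1 - p = 0.99
(1 - p)^10 = 0.99^10 = 0.904382
P(at least one) = 1 - 0.904382 = 0.0956

0.0956


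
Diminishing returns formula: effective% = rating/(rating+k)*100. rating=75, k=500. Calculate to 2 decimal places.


effective% = rating / (rating + k) * 100
= 75 / (75 + 500) * 100
= 75 / 575 * 100
= 0.130435 * 100
= 13.04%

13.04%


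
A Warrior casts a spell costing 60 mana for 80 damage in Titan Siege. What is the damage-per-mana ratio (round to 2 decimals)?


Efficiency = damage / mana
= 80 / 60
= 1.33

1.33 dmg/mana


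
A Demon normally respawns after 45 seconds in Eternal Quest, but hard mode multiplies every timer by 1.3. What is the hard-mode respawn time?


Respawn time = base * multiplier
= 45 * 1.3
= 58.5 seconds

58.5 seconds


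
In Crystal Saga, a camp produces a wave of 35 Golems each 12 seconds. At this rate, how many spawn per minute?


Spawns per minute = count * (60 / interval)
= 35 * (60 / 12)
= 35 * 5.0
= 175.0

175.0 per minute


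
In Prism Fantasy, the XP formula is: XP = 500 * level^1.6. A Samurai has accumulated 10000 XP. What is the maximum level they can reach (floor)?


XP = 500 * level^1.6, so level = (XP / 500)^(1/1.6)
= (10000 / 500)^(1/1.6)
= 20.0^0.625
= 6.5034
Floor: level = 6

level 6


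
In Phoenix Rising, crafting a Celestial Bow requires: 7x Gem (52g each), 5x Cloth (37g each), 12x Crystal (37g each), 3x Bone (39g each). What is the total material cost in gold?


Cost breakdown:
  Gem: 7 * 52 = 364
  Cloth: 5 * 37 = 185
  Crystal: 12 * 37 = 444
  Bone: 3 * 39 = 117
Total = 364 + 185 + 444 + 117 = 1110

1110 gold


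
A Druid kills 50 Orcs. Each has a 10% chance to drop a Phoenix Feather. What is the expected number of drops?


Expected drops = kills * (drop_rate / 100)
= 50 * (10 / 100)
= 50 * 0.1
= 5.0

5.0 drops


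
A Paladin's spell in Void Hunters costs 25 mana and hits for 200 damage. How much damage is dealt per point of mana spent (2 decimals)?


Efficiency = damage / mana
= 200 / 25
= 8.00

8.00 dmg/mana


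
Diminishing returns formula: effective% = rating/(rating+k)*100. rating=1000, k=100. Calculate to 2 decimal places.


effective% = rating / (rating + k) * 100
= 1000 / (1000 + 100) * 100
= 1000 / 1100 * 100
= 0.909091 * 100
= 90.91%

90.91%


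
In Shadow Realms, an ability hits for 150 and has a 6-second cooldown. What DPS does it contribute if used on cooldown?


DPS = damage / cooldown
= 150 / 6
= 25.00

25.00 DPS


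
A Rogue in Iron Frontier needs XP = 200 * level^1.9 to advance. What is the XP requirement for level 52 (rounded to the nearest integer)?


XP = 200 * level^1.9
Substitute level = 52:
XP = 200 * 52^1.9
= 200 * 1821.4043
= 364281

364281 XP


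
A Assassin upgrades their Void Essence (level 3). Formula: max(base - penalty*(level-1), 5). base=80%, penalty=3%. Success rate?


raw_rate = 80 - 3 * (3 - 1)
= 80 - 3 * 2
= 80 - 6
= 74
Apply floor: max(74, 5) = 74%

74%


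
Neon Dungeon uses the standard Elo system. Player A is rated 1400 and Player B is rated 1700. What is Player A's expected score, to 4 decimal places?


Elo expected score: Ea = 1/(1 + 10^((Rb-Ra)/400))
Rb - Ra = 1700 - 1400 = 300
(Rb-Ra)/400 = 300/400 = 0.75
10^0.75 = 5.623413
Ea = 1/(1 + 5.623413) = 1/6.623413 = 0.1510

0.1510


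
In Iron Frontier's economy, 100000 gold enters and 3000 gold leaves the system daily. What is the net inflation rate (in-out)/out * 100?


Net gold = 100000 - 3000 = 97000
Inflation rate = net / sunk * 100 = 97000 / 3000 * 100
= 32.333333 * 100
= 3233.33%

3233.33%


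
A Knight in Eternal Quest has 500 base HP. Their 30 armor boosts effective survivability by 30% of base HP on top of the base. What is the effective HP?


EHP = 500 * (1 + 30/100)
= 500 * (1 + 0.3)
= 500 * 1.3
= 650.0

650.0 EHP


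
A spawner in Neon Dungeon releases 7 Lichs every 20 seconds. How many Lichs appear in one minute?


Spawns per minute = count * (60 / interval)
= 7 * (60 / 20)
= 7 * 3.0
= 21.0

21.0 per minute


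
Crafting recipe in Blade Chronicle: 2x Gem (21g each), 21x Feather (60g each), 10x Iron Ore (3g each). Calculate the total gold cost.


Cost breakdown:
  Gem: 2 * 21 = 42
  Feather: 21 * 60 = 1260
  Iron Ore: 10 * 3 = 30
Total = 42 + 1260 + 30 = 1332

1332 gold


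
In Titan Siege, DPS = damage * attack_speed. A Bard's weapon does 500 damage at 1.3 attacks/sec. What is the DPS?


DPS = damage * attack_speed
= 500 * 1.3
= 650.0

650.0 DPS


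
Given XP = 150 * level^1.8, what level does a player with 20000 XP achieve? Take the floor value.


XP = 150 * level^1.8, so level = (XP / 150)^(1/1.8)
= (20000 / 150)^(1/1.8)
= 133.3333^0.5556
= 15.1538
Floor: level = 15

level 15


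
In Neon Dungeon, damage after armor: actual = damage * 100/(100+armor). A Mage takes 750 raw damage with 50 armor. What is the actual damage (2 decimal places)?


actual = 750 * 100 / (100 + 50)
= 750 * 100 / 150
= 75000 / 150
= 500.00

500.00 damage


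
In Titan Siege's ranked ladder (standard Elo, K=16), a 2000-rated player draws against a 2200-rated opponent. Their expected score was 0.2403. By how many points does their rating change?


Elo update: delta = K * (S - Ea), where S = 0.5 (draws)
S - Ea = 0.5 - 0.2403 = 0.2597
Rating change = 16 * 0.2597
= 4.16

4.16 rating points


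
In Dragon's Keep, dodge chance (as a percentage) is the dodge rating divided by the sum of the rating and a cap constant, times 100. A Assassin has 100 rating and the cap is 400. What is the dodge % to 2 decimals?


dodge% = 100 / (100 + 400) * 100
= 100 / 500 * 100
= 0.2 * 100
= 20.00%

20.00%


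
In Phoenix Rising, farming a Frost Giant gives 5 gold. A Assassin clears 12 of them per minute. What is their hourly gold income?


Gold per minute = 5 * 12 = 60
Gold per hour = 60 * 60 = 3600

3600 gold/hour


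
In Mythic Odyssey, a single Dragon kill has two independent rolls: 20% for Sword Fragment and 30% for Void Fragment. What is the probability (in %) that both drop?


For independent events, P(both) = P(A) * P(B)
= 20% * 30%
= 600 / 100 %
= 6.0%

6.0%


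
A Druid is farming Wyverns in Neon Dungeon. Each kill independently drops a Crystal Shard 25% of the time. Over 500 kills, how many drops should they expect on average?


Expected drops = kills * (drop_rate / 100)
= 500 * (25 / 100)
= 500 * 0.25
= 125.0

125.0 drops


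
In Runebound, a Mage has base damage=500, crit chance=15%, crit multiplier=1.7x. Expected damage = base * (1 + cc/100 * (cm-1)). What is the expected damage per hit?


E[dmg] = base * (1 + crit_chance * (crit_mult - 1))
cc as decimal = 15/100 = 0.15
cm - 1 = 1.7 - 1 = 0.7
Bonus factor = 0.15 * 0.7 = 0.105
Total multiplier = 1 + 0.105 = 1.105
Expected damage = 500 * 1.105 = 552.50

552.50 damage


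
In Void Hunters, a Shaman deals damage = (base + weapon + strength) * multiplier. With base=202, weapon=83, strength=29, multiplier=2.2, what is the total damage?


Sum base + weapon + str = 202 + 83 + 29 = 314
Multiply by 2.2:
314 * 2.2 = 690.8

690.8 damage


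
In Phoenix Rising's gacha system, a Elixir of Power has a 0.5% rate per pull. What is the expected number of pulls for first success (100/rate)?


Expected pulls for a geometric distribution = 1/p = 100 / rate%
= 100 / 0.5
= 200.0

200.0 pulls


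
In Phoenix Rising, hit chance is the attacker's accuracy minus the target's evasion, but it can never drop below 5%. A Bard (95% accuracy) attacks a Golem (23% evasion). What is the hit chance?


accuracy - evasion = 95 - 23 = 72
Apply floor: max(72, 5) = 72
Hit chance = 72%

72%


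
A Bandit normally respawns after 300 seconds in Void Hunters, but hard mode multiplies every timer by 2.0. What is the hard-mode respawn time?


Respawn time = base * multiplier
= 300 * 2.0
= 600.0 seconds

600.0 seconds


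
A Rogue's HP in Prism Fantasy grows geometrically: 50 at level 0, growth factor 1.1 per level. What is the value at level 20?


value = base * growth^level
= 50 * 1.1^20
= 50 * 6.7274999
= 336.37

336.37 HP


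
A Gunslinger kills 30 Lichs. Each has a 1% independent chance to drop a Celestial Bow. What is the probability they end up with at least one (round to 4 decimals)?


P(at least one) = 1 - P(none) = 1 - (1-p)^n
p = 1/100 = 0.01
1 - p = 0.99
(1 - p)^30 = 0.99^30 = 0.739700
P(at least one) = 1 - 0.739700 = 0.2603

0.2603


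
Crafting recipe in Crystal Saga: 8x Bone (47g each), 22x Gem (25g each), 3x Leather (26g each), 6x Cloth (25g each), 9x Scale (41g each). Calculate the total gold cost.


Cost breakdown:
  Bone: 8 * 47 = 376
  Gem: 22 * 25 = 550
  Leather: 3 * 26 = 78
  Cloth: 6 * 25 = 150
  Scale: 9 * 41 = 369
Total = 376 + 550 + 78 + 150 + 369 = 1523

1523 gold


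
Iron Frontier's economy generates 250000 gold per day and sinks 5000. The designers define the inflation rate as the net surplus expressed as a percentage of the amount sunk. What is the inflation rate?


Net gold = 250000 - 5000 = 245000
Inflation rate = net / sunk * 100 = 245000 / 5000 * 100
= 49.0 * 100
= 4900.00%

4900.00%


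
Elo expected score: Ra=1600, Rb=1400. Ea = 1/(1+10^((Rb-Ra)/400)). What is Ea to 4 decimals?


Elo expected score: Ea = 1/(1 + 10^((Rb-Ra)/400))
Rb - Ra = 1400 - 1600 = -200
(Rb-Ra)/400 = -200/400 = -0.5
10^-0.5 = 0.316228
Ea = 1/(1 + 0.316228) = 1/1.316228 = 0.7597

0.7597


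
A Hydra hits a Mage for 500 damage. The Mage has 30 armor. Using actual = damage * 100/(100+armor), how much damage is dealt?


actual = 500 * 100 / (100 + 30)
= 500 * 100 / 130
= 50000 / 130
= 384.62

384.62 damage


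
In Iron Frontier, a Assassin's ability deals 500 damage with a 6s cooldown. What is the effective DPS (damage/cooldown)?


DPS = damage / cooldown
= 500 / 6
= 83.33

83.33 DPS


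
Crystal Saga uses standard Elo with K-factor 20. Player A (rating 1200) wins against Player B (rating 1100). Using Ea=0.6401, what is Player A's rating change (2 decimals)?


Elo update: delta = K * (S - Ea), where S = 1 (wins)
S - Ea = 1 - 0.6401 = 0.3599
Rating change = 20 * 0.3599
= 7.20

7.20 rating points


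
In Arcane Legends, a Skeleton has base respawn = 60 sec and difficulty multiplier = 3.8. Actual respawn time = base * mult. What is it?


Respawn time = base * multiplier
= 60 * 3.8
= 228.0 seconds

228.0 seconds


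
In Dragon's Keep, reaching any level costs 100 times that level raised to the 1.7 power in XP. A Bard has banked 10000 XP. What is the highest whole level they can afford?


XP = 100 * level^1.7, so level = (XP / 100)^(1/1.7)
= (10000 / 100)^(1/1.7)
= 100.0^0.5882
= 15.0131
Floor: level = 15

level 15


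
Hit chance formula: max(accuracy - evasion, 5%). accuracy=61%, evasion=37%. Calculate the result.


accuracy - evasion = 61 - 37 = 24
Apply floor: max(24, 5) = 24
Hit chance = 24%

24%


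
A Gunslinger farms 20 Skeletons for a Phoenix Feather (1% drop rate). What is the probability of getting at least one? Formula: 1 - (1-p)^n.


P(at least one) = 1 - P(none) = 1 - (1-p)^n
p = 1/100 = 0.01
1 - p = 0.99
(1 - p)^20 = 0.99^20 = 0.817907
P(at least one) = 1 - 0.817907 = 0.1821

0.1821


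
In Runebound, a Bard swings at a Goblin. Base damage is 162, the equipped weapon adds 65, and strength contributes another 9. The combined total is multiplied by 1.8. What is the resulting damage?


Sum base + weapon + str = 162 + 65 + 9 = 236
Multiply by 1.8:
236 * 1.8 = 424.8

424.8 damage


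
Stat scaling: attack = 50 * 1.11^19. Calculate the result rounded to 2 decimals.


value = base * growth^level
= 50 * 1.11^19
= 50 * 7.263344
= 363.17

363.17 attack


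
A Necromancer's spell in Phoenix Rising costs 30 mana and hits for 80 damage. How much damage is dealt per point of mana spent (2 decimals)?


Efficiency = damage / mana
= 80 / 30
= 2.67

2.67 dmg/mana


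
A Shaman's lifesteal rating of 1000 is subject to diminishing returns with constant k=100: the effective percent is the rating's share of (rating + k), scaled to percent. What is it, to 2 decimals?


effective% = rating / (rating + k) * 100
= 1000 / (1000 + 100) * 100
= 1000 / 1100 * 100
= 0.909091 * 100
= 90.91%

90.91%


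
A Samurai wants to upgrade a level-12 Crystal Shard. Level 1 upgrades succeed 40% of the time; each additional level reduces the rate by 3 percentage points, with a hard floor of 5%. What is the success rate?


raw_rate = 40 - 3 * (12 - 1)
= 40 - 3 * 11
= 40 - 33
= 7
Apply floor: max(7, 5) = 7%

7%


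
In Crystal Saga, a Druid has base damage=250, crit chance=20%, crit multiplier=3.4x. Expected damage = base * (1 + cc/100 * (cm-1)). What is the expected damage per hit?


E[dmg] = base * (1 + crit_chance * (crit_mult - 1))
cc as decimal = 20/100 = 0.2
cm - 1 = 3.4 - 1 = 2.4
Bonus factor = 0.2 * 2.4 = 0.48
Total multiplier = 1 + 0.48 = 1.48
Expected damage = 250 * 1.48 = 370.00

370.00 damage


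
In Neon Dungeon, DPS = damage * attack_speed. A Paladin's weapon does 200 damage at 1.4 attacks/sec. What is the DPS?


DPS = damage * attack_speed
= 200 * 1.4
= 280.0

280.0 DPS


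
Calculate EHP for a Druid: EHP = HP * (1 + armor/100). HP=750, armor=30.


EHP = 750 * (1 + 30/100)
= 750 * (1 + 0.3)
= 750 * 1.3
= 975.0

975.0 EHP


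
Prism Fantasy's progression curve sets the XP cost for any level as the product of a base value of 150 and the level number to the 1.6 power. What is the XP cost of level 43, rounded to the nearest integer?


XP = 150 * level^1.6
Substitute level = 43:
XP = 150 * 43^1.6
= 150 * 410.7235
= 61609

61609 XP


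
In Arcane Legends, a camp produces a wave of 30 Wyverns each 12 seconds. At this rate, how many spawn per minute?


Spawns per minute = count * (60 / interval)
= 30 * (60 / 12)
= 30 * 5.0
= 150.0

150.0 per minute


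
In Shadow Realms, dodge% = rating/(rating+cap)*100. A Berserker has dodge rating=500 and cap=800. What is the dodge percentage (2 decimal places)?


dodge% = 500 / (500 + 800) * 100
= 500 / 1300 * 100
= 0.384615 * 100
= 38.46%

38.46%


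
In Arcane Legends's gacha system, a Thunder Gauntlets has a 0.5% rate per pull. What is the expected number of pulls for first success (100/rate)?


Expected pulls for a geometric distribution = 1/p = 100 / rate%
= 100 / 0.5
= 200.0

200.0 pulls


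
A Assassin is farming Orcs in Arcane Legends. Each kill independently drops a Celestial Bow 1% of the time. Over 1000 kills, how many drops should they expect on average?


Expected drops = kills * (drop_rate / 100)
= 1000 * (1 / 100)
= 1000 * 0.01
= 10.0

10.0 drops


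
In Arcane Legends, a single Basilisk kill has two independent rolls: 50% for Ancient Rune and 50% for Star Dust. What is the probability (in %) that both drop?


For independent events, P(both) = P(A) * P(B)
= 50% * 50%
= 2500 / 100 %
= 25.0%

25.0%


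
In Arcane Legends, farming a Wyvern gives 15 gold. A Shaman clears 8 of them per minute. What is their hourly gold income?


Gold per minute = 15 * 8 = 120
Gold per hour = 120 * 60 = 7200

7200 gold/hour


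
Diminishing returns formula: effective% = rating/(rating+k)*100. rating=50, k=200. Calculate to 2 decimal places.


effective% = rating / (rating + k) * 100
= 50 / (50 + 200) * 100
= 50 / 250 * 100
= 0.2 * 100
= 20.00%

20.00%


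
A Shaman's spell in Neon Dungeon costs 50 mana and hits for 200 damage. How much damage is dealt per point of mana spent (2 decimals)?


Efficiency = damage / mana
= 200 / 50
= 4.00

4.00 dmg/mana


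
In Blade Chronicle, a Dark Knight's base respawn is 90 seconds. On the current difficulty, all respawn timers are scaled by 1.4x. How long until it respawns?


Respawn time = base * multiplier
= 90 * 1.4
= 126.0 seconds

126.0 seconds


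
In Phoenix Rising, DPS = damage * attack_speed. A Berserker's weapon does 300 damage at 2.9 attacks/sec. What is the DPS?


DPS = damage * attack_speed
= 300 * 2.9
= 870.0

870.0 DPS


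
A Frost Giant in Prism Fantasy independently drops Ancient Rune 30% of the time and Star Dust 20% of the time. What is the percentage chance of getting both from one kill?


For independent events, P(both) = P(A) * P(B)
= 30% * 20%
= 600 / 100 %
= 6.0%

6.0%


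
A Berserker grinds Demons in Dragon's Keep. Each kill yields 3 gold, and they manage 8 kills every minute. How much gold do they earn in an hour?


Gold per minute = 3 * 8 = 24
Gold per hour = 24 * 60 = 1440

1440 gold/hour


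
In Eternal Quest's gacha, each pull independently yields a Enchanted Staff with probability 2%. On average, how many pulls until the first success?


Expected pulls for a geometric distribution = 1/p = 100 / rate%
= 100 / 2
= 50.0

50.0 pulls


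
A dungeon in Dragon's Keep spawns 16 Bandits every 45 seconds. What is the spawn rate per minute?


Spawns per minute = count * (60 / interval)
= 16 * (60 / 45)
= 16 * 1.3333
= 21.33

21.33 per minute


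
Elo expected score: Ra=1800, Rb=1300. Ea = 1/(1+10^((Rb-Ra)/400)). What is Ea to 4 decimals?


Elo expected score: Ea = 1/(1 + 10^((Rb-Ra)/400))
Rb - Ra = 1300 - 1800 = -500
(Rb-Ra)/400 = -500/400 = -1.25
10^-1.25 = 0.056234
Ea = 1/(1 + 0.056234) = 1/1.056234 = 0.9468

0.9468


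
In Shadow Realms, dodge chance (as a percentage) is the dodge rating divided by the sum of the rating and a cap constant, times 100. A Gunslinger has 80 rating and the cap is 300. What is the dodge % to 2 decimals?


dodge% = 80 / (80 + 300) * 100
= 80 / 380 * 100
= 0.210526 * 100
= 21.05%

21.05%


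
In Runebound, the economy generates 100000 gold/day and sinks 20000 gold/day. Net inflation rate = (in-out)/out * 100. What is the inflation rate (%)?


Net gold = 100000 - 20000 = 80000
Inflation rate = net / sunk * 100 = 80000 / 20000 * 100
= 4.0 * 100
= 400.00%

400.00%


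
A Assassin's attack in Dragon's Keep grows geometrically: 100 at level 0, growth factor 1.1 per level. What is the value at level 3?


value = base * growth^level
= 100 * 1.1^3
= 100 * 1.331
= 133.10

133.10 attack


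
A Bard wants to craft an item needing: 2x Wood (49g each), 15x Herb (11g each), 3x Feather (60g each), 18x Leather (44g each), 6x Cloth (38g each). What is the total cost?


Cost breakdown:
  Wood: 2 * 49 = 98
  Herb: 15 * 11 = 165
  Feather: 3 * 60 = 180
  Leather: 18 * 44 = 792
  Cloth: 6 * 38 = 228
Total = 98 + 165 + 180 + 792 + 228 = 1463

1463 gold


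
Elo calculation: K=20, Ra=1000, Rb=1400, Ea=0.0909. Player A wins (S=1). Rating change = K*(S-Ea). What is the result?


Elo update: delta = K * (S - Ea), where S = 1 (wins)
S - Ea = 1 - 0.0909 = 0.9091
Rating change = 20 * 0.9091
= 18.18

18.18 rating points


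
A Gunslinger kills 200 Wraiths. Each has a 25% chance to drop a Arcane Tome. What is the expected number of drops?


Expected drops = kills * (drop_rate / 100)
= 200 * (25 / 100)
= 200 * 0.25
= 50.0

50.0 drops


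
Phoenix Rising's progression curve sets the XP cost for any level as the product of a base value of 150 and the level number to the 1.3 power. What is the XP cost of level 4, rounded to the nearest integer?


XP = 150 * level^1.3
Substitute level = 4:
XP = 150 * 4^1.3
= 150 * 6.0629
= 909

909 XP


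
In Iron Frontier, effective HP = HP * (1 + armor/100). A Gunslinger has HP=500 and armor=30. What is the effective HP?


EHP = 500 * (1 + 30/100)
= 500 * (1 + 0.3)
= 500 * 1.3
= 650.0

650.0 EHP


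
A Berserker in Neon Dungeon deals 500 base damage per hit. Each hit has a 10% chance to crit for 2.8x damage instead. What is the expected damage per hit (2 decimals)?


E[dmg] = base * (1 + crit_chance * (crit_mult - 1))
cc as decimal = 10/100 = 0.1
cm - 1 = 2.8 - 1 = 1.8
Bonus factor = 0.1 * 1.8 = 0.18
Total multiplier = 1 + 0.18 = 1.18
Expected damage = 500 * 1.18 = 590.00

590.00 damage


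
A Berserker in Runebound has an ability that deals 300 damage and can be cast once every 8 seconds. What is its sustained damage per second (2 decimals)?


DPS = damage / cooldown
= 300 / 8
= 37.50

37.50 DPS


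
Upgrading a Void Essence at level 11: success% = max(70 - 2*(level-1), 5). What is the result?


raw_rate = 70 - 2 * (11 - 1)
= 70 - 2 * 10
= 70 - 20
= 50
Apply floor: max(50, 5) = 50%

50%


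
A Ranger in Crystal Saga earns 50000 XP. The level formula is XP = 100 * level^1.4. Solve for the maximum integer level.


XP = 100 * level^1.4, so level = (XP / 100)^(1/1.4)
= (50000 / 100)^(1/1.4)
= 500.0^0.7143
= 84.6907
Floor: level = 84

level 84


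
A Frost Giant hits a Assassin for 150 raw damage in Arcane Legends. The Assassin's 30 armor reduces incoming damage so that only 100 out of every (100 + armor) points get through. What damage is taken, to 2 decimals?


actual = 150 * 100 / (100 + 30)
= 150 * 100 / 130
= 15000 / 130
= 115.38

115.38 damage


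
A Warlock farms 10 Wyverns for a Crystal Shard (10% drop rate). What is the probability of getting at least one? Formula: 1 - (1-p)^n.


P(at least one) = 1 - P(none) = 1 - (1-p)^n
p = 10/100 = 0.1
1 - p = 0.9
(1 - p)^10 = 0.9^10 = 0.348678
P(at least one) = 1 - 0.348678 = 0.6513

0.6513


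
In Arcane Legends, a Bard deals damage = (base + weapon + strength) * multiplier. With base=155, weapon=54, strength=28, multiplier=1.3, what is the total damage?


Sum base + weapon + str = 155 + 54 + 28 = 237
Multiply by 1.3:
237 * 1.3 = 308.1

308.1 damage


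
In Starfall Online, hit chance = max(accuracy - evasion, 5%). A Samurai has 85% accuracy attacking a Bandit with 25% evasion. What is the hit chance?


accuracy - evasion = 85 - 25 = 60
Apply floor: max(60, 5) = 60
Hit chance = 60%

60%


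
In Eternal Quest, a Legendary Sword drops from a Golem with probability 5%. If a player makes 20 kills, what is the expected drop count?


Expected drops = kills * (drop_rate / 100)
= 20 * (5 / 100)
= 20 * 0.05
= 1.0

1.0 drops


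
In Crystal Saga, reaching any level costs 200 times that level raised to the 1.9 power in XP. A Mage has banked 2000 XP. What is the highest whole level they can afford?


XP = 200 * level^1.9, so level = (XP / 200)^(1/1.9)
= (2000 / 200)^(1/1.9)
= 10.0^0.5263
= 3.3598
Floor: level = 3

level 3


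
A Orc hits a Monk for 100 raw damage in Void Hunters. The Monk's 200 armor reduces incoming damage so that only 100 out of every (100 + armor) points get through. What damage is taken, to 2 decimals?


actual = 100 * 100 / (100 + 200)
= 100 * 100 / 300
= 10000 / 300
= 33.33

33.33 damage


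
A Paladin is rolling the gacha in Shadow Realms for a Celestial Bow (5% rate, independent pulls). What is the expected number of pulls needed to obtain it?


Expected pulls for a geometric distribution = 1/p = 100 / rate%
= 100 / 5
= 20.0

20.0 pulls


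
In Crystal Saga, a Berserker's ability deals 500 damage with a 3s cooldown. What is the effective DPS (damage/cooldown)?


DPS = damage / cooldown
= 500 / 3
= 166.67

166.67 DPS


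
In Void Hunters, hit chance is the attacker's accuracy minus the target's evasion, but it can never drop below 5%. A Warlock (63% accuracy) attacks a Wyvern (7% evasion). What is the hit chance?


accuracy - evasion = 63 - 7 = 56
Apply floor: max(56, 5) = 56
Hit chance = 56%

56%


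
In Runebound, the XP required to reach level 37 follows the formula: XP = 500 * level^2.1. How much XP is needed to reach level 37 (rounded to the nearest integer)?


XP = 500 * level^2.1
Substitute level = 37:
XP = 500 * 37^2.1
= 500 * 1964.3715
= 982186

982186 XP


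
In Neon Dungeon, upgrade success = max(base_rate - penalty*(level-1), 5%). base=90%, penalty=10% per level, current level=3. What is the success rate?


raw_rate = 90 - 10 * (3 - 1)
= 90 - 10 * 2
= 90 - 20
= 70
Apply floor: max(70, 5) = 70%

70%


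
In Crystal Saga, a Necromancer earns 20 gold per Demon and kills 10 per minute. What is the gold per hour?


Gold per minute = 20 * 10 = 200
Gold per hour = 200 * 60 = 12000

12000 gold/hour


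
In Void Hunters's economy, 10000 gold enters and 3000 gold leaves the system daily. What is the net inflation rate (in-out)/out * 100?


Net gold = 10000 - 3000 = 7000
Inflation rate = net / sunk * 100 = 7000 / 3000 * 100
= 2.333333 * 100
= 233.33%

233.33%


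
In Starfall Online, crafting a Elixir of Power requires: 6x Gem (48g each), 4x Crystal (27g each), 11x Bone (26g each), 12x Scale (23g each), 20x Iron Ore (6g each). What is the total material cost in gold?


Cost breakdown:
  Gem: 6 * 48 = 288
  Crystal: 4 * 27 = 108
  Bone: 11 * 26 = 286
  Scale: 12 * 23 = 276
  Iron Ore: 20 * 6 = 120
Total = 288 + 108 + 286 + 276 + 120 = 1078

1078 gold


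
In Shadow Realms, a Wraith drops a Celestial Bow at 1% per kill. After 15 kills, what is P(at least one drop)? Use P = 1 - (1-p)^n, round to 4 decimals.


P(at least one) = 1 - P(none) = 1 - (1-p)^n
p = 1/100 = 0.01
1 - p = 0.99
(1 - p)^15 = 0.99^15 = 0.860058
P(at least one) = 1 - 0.860058 = 0.1399

0.1399


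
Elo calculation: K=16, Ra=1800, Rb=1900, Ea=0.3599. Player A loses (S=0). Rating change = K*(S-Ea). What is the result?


Elo update: delta = K * (S - Ea), where S = 0 (loses)
S - Ea = 0 - 0.3599 = -0.3599
Rating change = 16 * -0.3599
= -5.76

-5.76 rating points


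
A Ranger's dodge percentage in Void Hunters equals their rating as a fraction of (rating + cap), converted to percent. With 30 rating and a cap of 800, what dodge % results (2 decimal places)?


dodge% = 30 / (30 + 800) * 100
= 30 / 830 * 100
= 0.036145 * 100
= 3.61%

3.61%


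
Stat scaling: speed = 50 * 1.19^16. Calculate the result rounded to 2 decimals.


value = base * growth^level
= 50 * 1.19^16
= 50 * 16.17154
= 808.58

808.58 speed


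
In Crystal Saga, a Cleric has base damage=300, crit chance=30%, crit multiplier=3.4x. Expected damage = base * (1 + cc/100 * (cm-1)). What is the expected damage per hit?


E[dmg] = base * (1 + crit_chance * (crit_mult - 1))
cc as decimal = 30/100 = 0.3
cm - 1 = 3.4 - 1 = 2.4
Bonus factor = 0.3 * 2.4 = 0.72
Total multiplier = 1 + 0.72 = 1.72
Expected damage = 300 * 1.72 = 516.00

516.00 damage


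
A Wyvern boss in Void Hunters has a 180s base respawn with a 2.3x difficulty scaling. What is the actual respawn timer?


Respawn time = base * multiplier
= 180 * 2.3
= 414.0 seconds

414.0 seconds


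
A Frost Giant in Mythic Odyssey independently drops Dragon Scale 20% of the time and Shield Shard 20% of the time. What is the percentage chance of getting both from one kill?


For independent events, P(both) = P(A) * P(B)
= 20% * 20%
= 400 / 100 %
= 4.0%

4.0%


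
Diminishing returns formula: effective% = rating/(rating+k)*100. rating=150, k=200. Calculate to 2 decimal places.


effective% = rating / (rating + k) * 100
= 150 / (150 + 200) * 100
= 150 / 350 * 100
= 0.428571 * 100
= 42.86%

42.86%


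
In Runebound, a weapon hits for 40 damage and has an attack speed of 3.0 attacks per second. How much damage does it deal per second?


DPS = damage * attack_speed
= 40 * 3.0
= 120.0

120.0 DPS


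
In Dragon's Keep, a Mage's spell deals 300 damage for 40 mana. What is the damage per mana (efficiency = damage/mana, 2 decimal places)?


Efficiency = damage / mana
= 300 / 40
= 7.50

7.50 dmg/mana


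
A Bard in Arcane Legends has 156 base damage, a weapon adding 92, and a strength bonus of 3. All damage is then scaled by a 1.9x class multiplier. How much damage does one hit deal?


Sum base + weapon + str = 156 + 92 + 3 = 251
Multiply by 1.9:
251 * 1.9 = 476.9

476.9 damage


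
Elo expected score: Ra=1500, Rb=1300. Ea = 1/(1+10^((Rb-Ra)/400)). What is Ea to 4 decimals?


Elo expected score: Ea = 1/(1 + 10^((Rb-Ra)/400))
Rb - Ra = 1300 - 1500 = -200
(Rb-Ra)/400 = -200/400 = -0.5
10^-0.5 = 0.316228
Ea = 1/(1 + 0.316228) = 1/1.316228 = 0.7597

0.7597


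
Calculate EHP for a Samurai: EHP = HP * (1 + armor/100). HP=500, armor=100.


EHP = 500 * (1 + 100/100)
= 500 * (1 + 1.0)
= 500 * 2.0
= 1000.0

1000.0 EHP


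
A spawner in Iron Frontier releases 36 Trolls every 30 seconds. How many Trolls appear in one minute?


Spawns per minute = count * (60 / interval)
= 36 * (60 / 30)
= 36 * 2.0
= 72.0

72.0 per minute


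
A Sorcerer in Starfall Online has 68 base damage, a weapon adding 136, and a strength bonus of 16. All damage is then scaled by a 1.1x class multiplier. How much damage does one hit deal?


Sum base + weapon + str = 68 + 136 + 16 = 220
Multiply by 1.1:
220 * 1.1 = 242.0

242.0 damage


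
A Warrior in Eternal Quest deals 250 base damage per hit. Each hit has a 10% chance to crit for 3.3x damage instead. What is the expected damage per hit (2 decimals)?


E[dmg] = base * (1 + crit_chance * (crit_mult - 1))
cc as decimal = 10/100 = 0.1
cm - 1 = 3.3 - 1 = 2.3
Bonus factor = 0.1 * 2.3 = 0.23
Total multiplier = 1 + 0.23 = 1.23
Expected damage = 250 * 1.23 = 307.50

307.50 damage


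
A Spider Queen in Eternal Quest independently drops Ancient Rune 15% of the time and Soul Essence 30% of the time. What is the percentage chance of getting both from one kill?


For independent events, P(both) = P(A) * P(B)
= 15% * 30%
= 450 / 100 %
= 4.5%

4.5%


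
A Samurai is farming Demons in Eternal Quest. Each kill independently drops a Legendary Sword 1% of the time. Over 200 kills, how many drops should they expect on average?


Expected drops = kills * (drop_rate / 100)
= 200 * (1 / 100)
= 200 * 0.01
= 2.0

2.0 drops


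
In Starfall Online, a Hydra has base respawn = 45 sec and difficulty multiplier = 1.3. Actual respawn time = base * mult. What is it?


Respawn time = base * multiplier
= 45 * 1.3
= 58.5 seconds

58.5 seconds


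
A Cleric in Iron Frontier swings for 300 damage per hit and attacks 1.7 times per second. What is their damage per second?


DPS = damage * attack_speed
= 300 * 1.7
= 510.0

510.0 DPS


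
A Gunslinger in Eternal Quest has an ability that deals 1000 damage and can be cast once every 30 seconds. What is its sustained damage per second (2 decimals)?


DPS = damage / cooldown
= 1000 / 30
= 33.33

33.33 DPS


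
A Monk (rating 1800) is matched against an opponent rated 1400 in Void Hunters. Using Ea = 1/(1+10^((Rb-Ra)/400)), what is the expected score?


Elo expected score: Ea = 1/(1 + 10^((Rb-Ra)/400))
Rb - Ra = 1400 - 1800 = -400
(Rb-Ra)/400 = -400/400 = -1.0
10^-1.0 = 0.1
Ea = 1/(1 + 0.1) = 1/1.1 = 0.9091

0.9091


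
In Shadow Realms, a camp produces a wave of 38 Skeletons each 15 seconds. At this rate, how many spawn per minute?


Spawns per minute = count * (60 / interval)
= 38 * (60 / 15)
= 38 * 4.0
= 152.0

152.0 per minute


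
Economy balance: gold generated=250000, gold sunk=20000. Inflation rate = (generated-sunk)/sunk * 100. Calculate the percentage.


Net gold = 250000 - 20000 = 230000
Inflation rate = net / sunk * 100 = 230000 / 20000 * 100
= 11.5 * 100
= 1150.00%

1150.00%


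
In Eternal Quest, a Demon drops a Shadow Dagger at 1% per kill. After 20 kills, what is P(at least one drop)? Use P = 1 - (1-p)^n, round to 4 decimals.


P(at least one) = 1 - P(none) = 1 - (1-p)^n
p = 1/100 = 0.01
1 - p = 0.99
(1 - p)^20 = 0.99^20 = 0.817907
P(at least one) = 1 - 0.817907 = 0.1821

0.1821


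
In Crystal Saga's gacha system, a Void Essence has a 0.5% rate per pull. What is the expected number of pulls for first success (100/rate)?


Expected pulls for a geometric distribution = 1/p = 100 / rate%
= 100 / 0.5
= 200.0

200.0 pulls


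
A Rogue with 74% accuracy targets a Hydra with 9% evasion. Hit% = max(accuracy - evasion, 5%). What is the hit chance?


accuracy - evasion = 74 - 9 = 65
Apply floor: max(65, 5) = 65
Hit chance = 65%

65%


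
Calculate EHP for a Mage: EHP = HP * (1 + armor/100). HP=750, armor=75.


EHP = 750 * (1 + 75/100)
= 750 * (1 + 0.75)
= 750 * 1.75
= 1312.5

1312.5 EHP


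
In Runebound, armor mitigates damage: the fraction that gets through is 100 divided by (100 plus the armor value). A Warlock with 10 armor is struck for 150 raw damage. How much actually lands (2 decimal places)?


actual = 150 * 100 / (100 + 10)
= 150 * 100 / 110
= 15000 / 110
= 136.36

136.36 damage


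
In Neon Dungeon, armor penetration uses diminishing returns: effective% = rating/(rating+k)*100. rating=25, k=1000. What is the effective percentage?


effective% = rating / (rating + k) * 100
= 25 / (25 + 1000) * 100
= 25 / 1025 * 100
= 0.02439 * 100
= 2.44%

2.44%


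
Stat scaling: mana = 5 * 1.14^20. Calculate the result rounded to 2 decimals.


value = base * growth^level
= 5 * 1.14^20
= 5 * 13.74349
= 68.72

68.72 mana


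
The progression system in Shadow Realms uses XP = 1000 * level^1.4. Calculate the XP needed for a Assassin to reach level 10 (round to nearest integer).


XP = 1000 * level^1.4
Substitute level = 10:
XP = 1000 * 10^1.4
= 1000 * 25.1189
= 25119

25119 XP


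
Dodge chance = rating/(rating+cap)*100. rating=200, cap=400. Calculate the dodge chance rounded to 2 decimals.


dodge% = 200 / (200 + 400) * 100
= 200 / 600 * 100
= 0.333333 * 100
= 33.33%

33.33%


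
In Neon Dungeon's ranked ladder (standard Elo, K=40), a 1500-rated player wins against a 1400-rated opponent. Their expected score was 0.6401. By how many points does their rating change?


Elo update: delta = K * (S - Ea), where S = 1 (wins)
S - Ea = 1 - 0.6401 = 0.3599
Rating change = 40 * 0.3599
= 14.40

14.40 rating points


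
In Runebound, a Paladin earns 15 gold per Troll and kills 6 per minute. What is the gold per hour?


Gold per minute = 15 * 6 = 90
Gold per hour = 90 * 60 = 5400

5400 gold/hour


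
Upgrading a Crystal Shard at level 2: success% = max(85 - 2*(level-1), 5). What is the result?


raw_rate = 85 - 2 * (2 - 1)
= 85 - 2 * 1
= 85 - 2
= 83
Apply floor: max(83, 5) = 83%

83%


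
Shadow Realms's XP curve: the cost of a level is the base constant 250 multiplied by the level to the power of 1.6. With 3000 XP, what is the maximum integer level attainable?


XP = 250 * level^1.6, so level = (XP / 250)^(1/1.6)
= (3000 / 250)^(1/1.6)
= 12.0^0.625
= 4.7259
Floor: level = 4

level 4


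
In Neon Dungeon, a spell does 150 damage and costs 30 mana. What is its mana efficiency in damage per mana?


Efficiency = damage / mana
= 150 / 30
= 5.00

5.00 dmg/mana


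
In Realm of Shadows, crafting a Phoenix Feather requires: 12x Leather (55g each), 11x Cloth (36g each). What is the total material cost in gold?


Cost breakdown:
  Leather: 12 * 55 = 660
  Cloth: 11 * 36 = 396
Total = 660 + 396 = 1056

1056 gold


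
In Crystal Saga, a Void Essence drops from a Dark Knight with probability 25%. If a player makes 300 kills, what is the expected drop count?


Expected drops = kills * (drop_rate / 100)
= 300 * (25 / 100)
= 300 * 0.25
= 75.0

75.0 drops


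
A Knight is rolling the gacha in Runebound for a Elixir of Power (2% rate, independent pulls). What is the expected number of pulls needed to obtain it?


Expected pulls for a geometric distribution = 1/p = 100 / rate%
= 100 / 2
= 50.0

50.0 pulls


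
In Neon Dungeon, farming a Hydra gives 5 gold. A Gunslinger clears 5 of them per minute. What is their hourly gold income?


Gold per minute = 5 * 5 = 25
Gold per hour = 25 * 60 = 1500

1500 gold/hour


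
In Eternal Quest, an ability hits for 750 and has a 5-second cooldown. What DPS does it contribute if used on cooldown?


DPS = damage / cooldown
= 750 / 5
= 150.00

150.00 DPS


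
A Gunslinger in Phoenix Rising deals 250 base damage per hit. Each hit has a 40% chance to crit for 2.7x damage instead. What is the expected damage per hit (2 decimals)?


E[dmg] = base * (1 + crit_chance * (crit_mult - 1))
cc as decimal = 40/100 = 0.4
cm - 1 = 2.7 - 1 = 1.7
Bonus factor = 0.4 * 1.7 = 0.68
Total multiplier = 1 + 0.68 = 1.68
Expected damage = 250 * 1.68 = 420.00

420.00 damage


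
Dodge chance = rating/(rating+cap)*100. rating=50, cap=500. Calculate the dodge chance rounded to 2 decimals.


dodge% = 50 / (50 + 500) * 100
= 50 / 550 * 100
= 0.090909 * 100
= 9.09%

9.09%


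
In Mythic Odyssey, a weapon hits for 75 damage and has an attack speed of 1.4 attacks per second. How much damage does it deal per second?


DPS = damage * attack_speed
= 75 * 1.4
= 105.0

105.0 DPS


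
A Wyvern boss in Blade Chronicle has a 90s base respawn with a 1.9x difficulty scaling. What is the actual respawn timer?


Respawn time = base * multiplier
= 90 * 1.9
= 171.0 seconds

171.0 seconds


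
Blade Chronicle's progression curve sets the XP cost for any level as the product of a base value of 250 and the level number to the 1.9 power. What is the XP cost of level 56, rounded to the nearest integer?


XP = 250 * level^1.9
Substitute level = 56:
XP = 250 * 56^1.9
= 250 * 2096.8012
= 524200

524200 XP


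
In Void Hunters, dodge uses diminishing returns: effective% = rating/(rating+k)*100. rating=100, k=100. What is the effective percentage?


effective% = rating / (rating + k) * 100
= 100 / (100 + 100) * 100
= 100 / 200 * 100
= 0.5 * 100
= 50.00%

50.00%


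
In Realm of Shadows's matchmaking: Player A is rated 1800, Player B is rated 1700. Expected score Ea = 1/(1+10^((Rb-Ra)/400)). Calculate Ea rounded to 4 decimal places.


Elo expected score: Ea = 1/(1 + 10^((Rb-Ra)/400))
Rb - Ra = 1700 - 1800 = -100
(Rb-Ra)/400 = -100/400 = -0.25
10^-0.25 = 0.562341
Ea = 1/(1 + 0.562341) = 1/1.562341 = 0.6401

0.6401


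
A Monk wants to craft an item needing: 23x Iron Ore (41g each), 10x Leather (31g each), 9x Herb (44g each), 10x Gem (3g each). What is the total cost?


Cost breakdown:
  Iron Ore: 23 * 41 = 943
  Leather: 10 * 31 = 310
  Herb: 9 * 44 = 396
  Gem: 10 * 3 = 30
Total = 943 + 310 + 396 + 30 = 1679

1679 gold


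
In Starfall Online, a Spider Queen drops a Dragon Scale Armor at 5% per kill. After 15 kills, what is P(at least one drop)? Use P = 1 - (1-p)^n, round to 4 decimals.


P(at least one) = 1 - P(none) = 1 - (1-p)^n
p = 5/100 = 0.05
1 - p = 0.95
(1 - p)^15 = 0.95^15 = 0.463291
P(at least one) = 1 - 0.463291 = 0.5367

0.5367
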